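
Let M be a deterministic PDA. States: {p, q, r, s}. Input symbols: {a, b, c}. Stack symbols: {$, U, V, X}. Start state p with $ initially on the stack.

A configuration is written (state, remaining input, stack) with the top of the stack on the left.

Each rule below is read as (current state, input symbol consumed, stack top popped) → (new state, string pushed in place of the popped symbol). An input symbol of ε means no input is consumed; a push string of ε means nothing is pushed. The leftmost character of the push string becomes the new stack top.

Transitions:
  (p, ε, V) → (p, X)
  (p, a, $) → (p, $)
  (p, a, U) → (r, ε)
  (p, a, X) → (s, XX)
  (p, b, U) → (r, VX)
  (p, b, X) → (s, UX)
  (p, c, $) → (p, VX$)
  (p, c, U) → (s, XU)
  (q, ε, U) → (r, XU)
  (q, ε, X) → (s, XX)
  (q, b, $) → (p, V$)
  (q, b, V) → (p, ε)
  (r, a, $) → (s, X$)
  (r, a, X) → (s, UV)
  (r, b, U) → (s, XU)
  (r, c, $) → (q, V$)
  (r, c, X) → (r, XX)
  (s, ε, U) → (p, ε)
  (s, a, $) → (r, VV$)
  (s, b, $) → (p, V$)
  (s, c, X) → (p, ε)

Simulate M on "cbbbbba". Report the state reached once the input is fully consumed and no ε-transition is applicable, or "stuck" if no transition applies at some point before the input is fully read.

(p, cbbbbba, $)
  read c, top $: go to p, push VX$ → (p, bbbbba, VX$)
  ε-move, top V: go to p, push X → (p, bbbbba, XX$)
  read b, top X: go to s, push UX → (s, bbbba, UXX$)
  ε-move, top U: go to p, push ε → (p, bbbba, XX$)
  read b, top X: go to s, push UX → (s, bbba, UXX$)
  ε-move, top U: go to p, push ε → (p, bbba, XX$)
  read b, top X: go to s, push UX → (s, bba, UXX$)
  ε-move, top U: go to p, push ε → (p, bba, XX$)
  read b, top X: go to s, push UX → (s, ba, UXX$)
  ε-move, top U: go to p, push ε → (p, ba, XX$)
  read b, top X: go to s, push UX → (s, a, UXX$)
  ε-move, top U: go to p, push ε → (p, a, XX$)
  read a, top X: go to s, push XX → (s, ε, XXX$)
All input consumed; M is in state s.

s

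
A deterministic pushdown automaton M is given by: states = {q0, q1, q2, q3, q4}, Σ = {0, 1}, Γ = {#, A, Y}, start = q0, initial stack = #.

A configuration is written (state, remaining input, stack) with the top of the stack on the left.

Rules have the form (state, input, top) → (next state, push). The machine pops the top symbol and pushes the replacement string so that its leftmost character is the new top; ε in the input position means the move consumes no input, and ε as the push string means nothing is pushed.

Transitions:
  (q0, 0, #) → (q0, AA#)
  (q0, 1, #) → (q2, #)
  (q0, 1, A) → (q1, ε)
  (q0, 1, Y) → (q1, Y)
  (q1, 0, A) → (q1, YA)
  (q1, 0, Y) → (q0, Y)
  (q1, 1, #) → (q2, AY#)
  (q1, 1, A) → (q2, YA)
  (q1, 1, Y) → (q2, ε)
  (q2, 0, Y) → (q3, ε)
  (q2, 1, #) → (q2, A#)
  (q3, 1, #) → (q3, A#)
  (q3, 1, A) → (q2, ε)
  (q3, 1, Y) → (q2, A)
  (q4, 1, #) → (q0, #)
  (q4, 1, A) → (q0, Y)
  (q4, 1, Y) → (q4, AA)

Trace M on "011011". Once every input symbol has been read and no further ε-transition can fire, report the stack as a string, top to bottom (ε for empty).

(q0, 011011, #)
  read 0, top #: go to q0, push AA# → (q0, 11011, AA#)
  read 1, top A: go to q1, push ε → (q1, 1011, A#)
  read 1, top A: go to q2, push YA → (q2, 011, YA#)
  read 0, top Y: go to q3, push ε → (q3, 11, A#)
  read 1, top A: go to q2, push ε → (q2, 1, #)
  read 1, top #: go to q2, push A# → (q2, ε, A#)
All input consumed in state q2 with stack A#.

A#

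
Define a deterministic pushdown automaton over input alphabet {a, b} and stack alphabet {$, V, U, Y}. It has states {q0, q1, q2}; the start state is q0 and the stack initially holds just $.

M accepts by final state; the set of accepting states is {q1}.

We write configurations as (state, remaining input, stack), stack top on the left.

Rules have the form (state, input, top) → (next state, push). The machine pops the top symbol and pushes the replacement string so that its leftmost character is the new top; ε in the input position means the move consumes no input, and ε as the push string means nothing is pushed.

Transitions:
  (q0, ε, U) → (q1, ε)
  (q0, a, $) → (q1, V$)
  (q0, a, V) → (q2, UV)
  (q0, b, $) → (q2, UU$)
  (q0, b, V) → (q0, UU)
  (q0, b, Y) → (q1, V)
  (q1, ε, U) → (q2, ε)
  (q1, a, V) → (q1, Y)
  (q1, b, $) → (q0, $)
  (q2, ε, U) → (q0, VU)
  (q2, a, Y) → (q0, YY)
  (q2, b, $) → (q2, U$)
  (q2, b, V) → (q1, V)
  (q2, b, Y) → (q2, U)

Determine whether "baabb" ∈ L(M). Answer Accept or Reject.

Accept

(q0, baabb, $)
  read b, top $: go to q2, push UU$ → (q2, aabb, UU$)
  ε-move, top U: go to q0, push VU → (q0, aabb, VUU$)
  read a, top V: go to q2, push UV → (q2, abb, UVUU$)
  ε-move, top U: go to q0, push VU → (q0, abb, VUVUU$)
  read a, top V: go to q2, push UV → (q2, bb, UVUVUU$)
  ε-move, top U: go to q0, push VU → (q0, bb, VUVUVUU$)
  read b, top V: go to q0, push UU → (q0, b, UUUVUVUU$)
  ε-move, top U: go to q1, push ε → (q1, b, UUVUVUU$)
  ε-move, top U: go to q2, push ε → (q2, b, UVUVUU$)
  ε-move, top U: go to q0, push VU → (q0, b, VUVUVUU$)
  read b, top V: go to q0, push UU → (q0, ε, UUUVUVUU$)
  ε-move, top U: go to q1, push ε → (q1, ε, UUVUVUU$)
All input consumed; state q1 ∈ F.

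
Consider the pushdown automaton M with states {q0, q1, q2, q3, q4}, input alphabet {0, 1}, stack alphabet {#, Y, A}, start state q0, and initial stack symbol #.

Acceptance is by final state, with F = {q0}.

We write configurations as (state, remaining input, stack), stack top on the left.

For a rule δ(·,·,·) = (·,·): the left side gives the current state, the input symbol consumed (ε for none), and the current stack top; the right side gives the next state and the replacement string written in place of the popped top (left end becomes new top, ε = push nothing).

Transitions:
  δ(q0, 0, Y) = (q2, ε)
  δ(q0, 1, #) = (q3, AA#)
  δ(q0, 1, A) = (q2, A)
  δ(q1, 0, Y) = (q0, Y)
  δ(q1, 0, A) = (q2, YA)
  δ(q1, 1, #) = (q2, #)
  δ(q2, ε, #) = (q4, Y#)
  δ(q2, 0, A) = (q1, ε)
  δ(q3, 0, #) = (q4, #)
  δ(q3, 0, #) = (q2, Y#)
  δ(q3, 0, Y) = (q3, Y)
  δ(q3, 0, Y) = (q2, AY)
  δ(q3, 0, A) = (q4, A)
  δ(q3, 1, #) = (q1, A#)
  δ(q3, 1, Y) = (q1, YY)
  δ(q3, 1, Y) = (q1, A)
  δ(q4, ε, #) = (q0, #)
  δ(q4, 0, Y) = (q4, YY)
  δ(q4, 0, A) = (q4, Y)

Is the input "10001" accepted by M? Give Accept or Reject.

No computation consumes all input and reaches a final state.

Reject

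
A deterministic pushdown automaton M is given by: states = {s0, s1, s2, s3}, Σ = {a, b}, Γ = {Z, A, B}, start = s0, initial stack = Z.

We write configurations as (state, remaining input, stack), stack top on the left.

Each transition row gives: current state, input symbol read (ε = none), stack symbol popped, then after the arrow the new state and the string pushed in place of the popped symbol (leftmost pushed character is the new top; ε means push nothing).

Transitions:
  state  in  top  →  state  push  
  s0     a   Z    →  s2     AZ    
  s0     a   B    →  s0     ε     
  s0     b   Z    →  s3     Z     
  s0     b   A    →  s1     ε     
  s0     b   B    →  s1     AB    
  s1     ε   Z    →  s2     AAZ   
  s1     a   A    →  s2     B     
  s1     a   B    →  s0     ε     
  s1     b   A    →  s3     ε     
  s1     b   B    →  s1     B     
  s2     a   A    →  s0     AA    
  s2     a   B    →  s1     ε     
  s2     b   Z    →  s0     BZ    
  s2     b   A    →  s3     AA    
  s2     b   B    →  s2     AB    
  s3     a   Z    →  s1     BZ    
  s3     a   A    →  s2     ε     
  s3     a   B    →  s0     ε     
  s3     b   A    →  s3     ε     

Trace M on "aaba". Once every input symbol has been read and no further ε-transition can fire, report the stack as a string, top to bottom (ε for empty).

BZ

(s0, aaba, Z) ⊢ (s2, aba, AZ) ⊢ (s0, ba, AAZ) ⊢ (s1, a, AZ) ⊢ (s2, ε, BZ)
All input consumed in state s2 with stack BZ.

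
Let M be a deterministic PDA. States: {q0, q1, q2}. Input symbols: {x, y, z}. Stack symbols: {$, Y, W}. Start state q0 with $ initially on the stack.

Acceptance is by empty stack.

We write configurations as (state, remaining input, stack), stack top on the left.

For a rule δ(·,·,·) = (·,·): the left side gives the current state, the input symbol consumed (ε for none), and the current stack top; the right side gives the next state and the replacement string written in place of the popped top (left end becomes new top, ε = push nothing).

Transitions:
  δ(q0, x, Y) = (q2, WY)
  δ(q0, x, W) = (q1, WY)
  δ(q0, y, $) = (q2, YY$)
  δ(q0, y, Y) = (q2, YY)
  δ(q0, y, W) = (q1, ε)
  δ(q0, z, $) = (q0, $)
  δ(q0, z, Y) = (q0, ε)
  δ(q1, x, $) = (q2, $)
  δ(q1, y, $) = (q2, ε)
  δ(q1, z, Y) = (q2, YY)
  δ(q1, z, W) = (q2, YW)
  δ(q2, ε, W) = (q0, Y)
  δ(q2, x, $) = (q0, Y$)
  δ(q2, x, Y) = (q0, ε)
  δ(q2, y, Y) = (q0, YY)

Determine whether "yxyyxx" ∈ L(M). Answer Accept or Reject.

Reject

(q0, yxyyxx, $)
  read y, top $: go to q2, push YY$ → (q2, xyyxx, YY$)
  read x, top Y: go to q0, push ε → (q0, yyxx, Y$)
  read y, top Y: go to q2, push YY → (q2, yxx, YY$)
  read y, top Y: go to q0, push YY → (q0, xx, YYY$)
  read x, top Y: go to q2, push WY → (q2, x, WYYY$)
  ε-move, top W: go to q0, push Y → (q0, x, YYYY$)
  read x, top Y: go to q2, push WY → (q2, ε, WYYYY$)
  ε-move, top W: go to q0, push Y → (q0, ε, YYYYY$)
All input consumed; stack is YYYYY$, not empty, and no further ε-move applies.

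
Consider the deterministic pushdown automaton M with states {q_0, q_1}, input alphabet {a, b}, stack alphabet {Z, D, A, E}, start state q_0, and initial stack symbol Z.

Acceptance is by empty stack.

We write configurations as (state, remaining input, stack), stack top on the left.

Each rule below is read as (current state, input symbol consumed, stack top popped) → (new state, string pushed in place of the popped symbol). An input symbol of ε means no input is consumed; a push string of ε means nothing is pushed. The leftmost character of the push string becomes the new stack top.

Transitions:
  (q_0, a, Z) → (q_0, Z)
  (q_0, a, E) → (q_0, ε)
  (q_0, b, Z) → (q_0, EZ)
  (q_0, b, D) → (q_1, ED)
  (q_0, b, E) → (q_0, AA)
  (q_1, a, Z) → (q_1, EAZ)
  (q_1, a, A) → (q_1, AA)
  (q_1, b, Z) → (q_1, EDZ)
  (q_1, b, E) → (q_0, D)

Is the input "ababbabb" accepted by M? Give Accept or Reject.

Reject

(q_0, ababbabb, Z) ⊢ (q_0, babbabb, Z) ⊢ (q_0, abbabb, EZ) ⊢ (q_0, bbabb, Z) ⊢ (q_0, babb, EZ) ⊢ (q_0, abb, AAZ)
No transition applies at (q_0, abb, AAZ); input not fully consumed.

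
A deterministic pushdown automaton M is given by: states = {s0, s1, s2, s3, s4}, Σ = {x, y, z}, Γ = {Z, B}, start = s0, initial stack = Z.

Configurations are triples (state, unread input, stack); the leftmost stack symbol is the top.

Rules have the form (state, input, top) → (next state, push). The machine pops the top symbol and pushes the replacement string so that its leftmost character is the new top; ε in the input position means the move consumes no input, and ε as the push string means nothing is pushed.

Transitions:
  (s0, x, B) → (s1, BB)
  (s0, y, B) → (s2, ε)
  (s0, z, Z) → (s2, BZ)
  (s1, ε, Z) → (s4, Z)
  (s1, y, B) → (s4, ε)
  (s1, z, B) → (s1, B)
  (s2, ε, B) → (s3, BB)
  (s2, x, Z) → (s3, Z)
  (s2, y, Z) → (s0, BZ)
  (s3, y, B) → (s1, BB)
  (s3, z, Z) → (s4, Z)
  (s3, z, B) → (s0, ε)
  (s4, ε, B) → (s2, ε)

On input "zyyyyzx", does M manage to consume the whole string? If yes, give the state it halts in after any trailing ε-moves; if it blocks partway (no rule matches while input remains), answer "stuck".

(s0, zyyyyzx, Z)
  read z, top Z: go to s2, push BZ → (s2, yyyyzx, BZ)
  ε-move, top B: go to s3, push BB → (s3, yyyyzx, BBZ)
  read y, top B: go to s1, push BB → (s1, yyyzx, BBBZ)
  read y, top B: go to s4, push ε → (s4, yyzx, BBZ)
  ε-move, top B: go to s2, push ε → (s2, yyzx, BZ)
  ε-move, top B: go to s3, push BB → (s3, yyzx, BBZ)
  read y, top B: go to s1, push BB → (s1, yzx, BBBZ)
  read y, top B: go to s4, push ε → (s4, zx, BBZ)
  ε-move, top B: go to s2, push ε → (s2, zx, BZ)
  ε-move, top B: go to s3, push BB → (s3, zx, BBZ)
  read z, top B: go to s0, push ε → (s0, x, BZ)
  read x, top B: go to s1, push BB → (s1, ε, BBZ)
All input consumed; M is in state s1.

s1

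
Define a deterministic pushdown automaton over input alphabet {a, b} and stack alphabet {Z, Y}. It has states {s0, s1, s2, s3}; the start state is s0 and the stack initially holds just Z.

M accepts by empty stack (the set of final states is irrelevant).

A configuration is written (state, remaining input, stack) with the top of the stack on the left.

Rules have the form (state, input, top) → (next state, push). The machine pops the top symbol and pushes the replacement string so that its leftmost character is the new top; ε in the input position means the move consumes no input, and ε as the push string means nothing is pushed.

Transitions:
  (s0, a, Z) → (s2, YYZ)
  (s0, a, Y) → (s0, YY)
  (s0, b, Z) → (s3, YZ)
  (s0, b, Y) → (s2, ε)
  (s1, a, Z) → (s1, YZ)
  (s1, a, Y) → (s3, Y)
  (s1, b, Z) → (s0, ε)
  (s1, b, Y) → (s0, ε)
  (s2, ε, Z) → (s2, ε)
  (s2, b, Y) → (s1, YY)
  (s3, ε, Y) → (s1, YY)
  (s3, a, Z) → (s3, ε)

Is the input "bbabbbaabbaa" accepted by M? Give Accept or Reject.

(s0, bbabbbaabbaa, Z)
  read b, top Z: go to s3, push YZ → (s3, babbbaabbaa, YZ)
  ε-move, top Y: go to s1, push YY → (s1, babbbaabbaa, YYZ)
  read b, top Y: go to s0, push ε → (s0, abbbaabbaa, YZ)
  read a, top Y: go to s0, push YY → (s0, bbbaabbaa, YYZ)
  read b, top Y: go to s2, push ε → (s2, bbaabbaa, YZ)
  read b, top Y: go to s1, push YY → (s1, baabbaa, YYZ)
  read b, top Y: go to s0, push ε → (s0, aabbaa, YZ)
  read a, top Y: go to s0, push YY → (s0, abbaa, YYZ)
  read a, top Y: go to s0, push YY → (s0, bbaa, YYYZ)
  read b, top Y: go to s2, push ε → (s2, baa, YYZ)
  read b, top Y: go to s1, push YY → (s1, aa, YYYZ)
  read a, top Y: go to s3, push Y → (s3, a, YYYZ)
  ε-move, top Y: go to s1, push YY → (s1, a, YYYYZ)
  read a, top Y: go to s3, push Y → (s3, ε, YYYYZ)
  ε-move, top Y: go to s1, push YY → (s1, ε, YYYYYZ)
All input consumed; stack is YYYYYZ, not empty, and no further ε-move applies.

Reject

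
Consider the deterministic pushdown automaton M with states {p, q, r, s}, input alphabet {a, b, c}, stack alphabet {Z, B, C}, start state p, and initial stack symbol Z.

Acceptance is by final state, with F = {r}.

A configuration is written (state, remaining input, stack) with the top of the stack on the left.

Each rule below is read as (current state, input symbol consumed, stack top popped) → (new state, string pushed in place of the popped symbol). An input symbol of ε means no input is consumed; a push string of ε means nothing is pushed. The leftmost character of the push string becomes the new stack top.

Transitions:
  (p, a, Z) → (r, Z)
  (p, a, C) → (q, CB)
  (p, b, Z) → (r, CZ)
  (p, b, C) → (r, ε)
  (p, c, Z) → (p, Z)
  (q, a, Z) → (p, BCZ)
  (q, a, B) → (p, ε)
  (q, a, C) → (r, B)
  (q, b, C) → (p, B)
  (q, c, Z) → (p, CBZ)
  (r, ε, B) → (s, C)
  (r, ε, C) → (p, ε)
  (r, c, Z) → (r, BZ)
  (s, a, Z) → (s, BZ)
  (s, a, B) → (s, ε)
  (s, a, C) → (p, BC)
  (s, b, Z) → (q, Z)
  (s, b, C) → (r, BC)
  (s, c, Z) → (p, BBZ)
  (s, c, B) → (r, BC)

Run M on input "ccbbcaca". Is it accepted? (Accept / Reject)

Reject

(p, ccbbcaca, Z) ⊢ (p, cbbcaca, Z) ⊢ (p, bbcaca, Z) ⊢ (r, bcaca, CZ) ⊢ (p, bcaca, Z) ⊢ (r, caca, CZ) ⊢ (p, caca, Z) ⊢ (p, aca, Z) ⊢ (r, ca, Z) ⊢ (r, a, BZ) ⊢ (s, a, CZ) ⊢ (p, ε, BCZ)
All input consumed; state p ∉ F and no further ε-move applies.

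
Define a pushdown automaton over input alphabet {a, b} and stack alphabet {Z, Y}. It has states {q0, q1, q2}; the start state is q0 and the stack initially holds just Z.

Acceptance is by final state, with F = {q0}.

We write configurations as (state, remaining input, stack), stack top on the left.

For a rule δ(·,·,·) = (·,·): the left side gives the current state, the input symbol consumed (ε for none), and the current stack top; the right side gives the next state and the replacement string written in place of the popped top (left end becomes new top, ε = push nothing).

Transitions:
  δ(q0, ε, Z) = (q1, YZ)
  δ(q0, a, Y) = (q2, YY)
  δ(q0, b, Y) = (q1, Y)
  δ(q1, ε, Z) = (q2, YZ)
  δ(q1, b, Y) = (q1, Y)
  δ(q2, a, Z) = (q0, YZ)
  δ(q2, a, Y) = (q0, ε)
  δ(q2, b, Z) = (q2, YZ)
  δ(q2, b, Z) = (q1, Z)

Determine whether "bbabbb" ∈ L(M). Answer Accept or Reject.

Reject

No computation consumes all input and reaches a final state.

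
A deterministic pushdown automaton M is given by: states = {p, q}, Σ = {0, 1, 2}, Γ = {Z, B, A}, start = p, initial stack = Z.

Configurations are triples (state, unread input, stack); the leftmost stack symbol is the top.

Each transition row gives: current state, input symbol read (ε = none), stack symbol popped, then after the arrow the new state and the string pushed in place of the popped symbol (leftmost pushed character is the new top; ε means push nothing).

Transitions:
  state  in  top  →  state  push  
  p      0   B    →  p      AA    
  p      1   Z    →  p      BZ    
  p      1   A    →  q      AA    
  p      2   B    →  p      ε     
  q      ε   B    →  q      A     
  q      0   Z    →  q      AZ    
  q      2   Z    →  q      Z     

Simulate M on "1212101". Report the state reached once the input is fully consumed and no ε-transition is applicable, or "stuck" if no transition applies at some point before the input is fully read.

(p, 1212101, Z)
  read 1, top Z: go to p, push BZ → (p, 212101, BZ)
  read 2, top B: go to p, push ε → (p, 12101, Z)
  read 1, top Z: go to p, push BZ → (p, 2101, BZ)
  read 2, top B: go to p, push ε → (p, 101, Z)
  read 1, top Z: go to p, push BZ → (p, 01, BZ)
  read 0, top B: go to p, push AA → (p, 1, AAZ)
  read 1, top A: go to q, push AA → (q, ε, AAAZ)
All input consumed; M is in state q.

q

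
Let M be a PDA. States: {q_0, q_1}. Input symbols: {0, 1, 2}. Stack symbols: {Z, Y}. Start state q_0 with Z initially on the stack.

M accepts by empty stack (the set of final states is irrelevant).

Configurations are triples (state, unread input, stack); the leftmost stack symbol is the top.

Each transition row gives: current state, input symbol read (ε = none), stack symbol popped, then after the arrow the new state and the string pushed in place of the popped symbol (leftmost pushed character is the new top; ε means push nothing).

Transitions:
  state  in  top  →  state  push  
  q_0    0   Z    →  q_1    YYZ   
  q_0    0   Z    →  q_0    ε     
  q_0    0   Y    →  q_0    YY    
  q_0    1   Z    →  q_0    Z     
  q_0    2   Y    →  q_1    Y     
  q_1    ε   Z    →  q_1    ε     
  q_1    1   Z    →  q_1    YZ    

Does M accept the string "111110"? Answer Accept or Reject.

Accept

One accepting computation: (q_0, 111110, Z) ⊢ (q_0, 11110, Z) ⊢ (q_0, 1110, Z) ⊢ (q_0, 110, Z) ⊢ (q_0, 10, Z) ⊢ (q_0, 0, Z) ⊢ (q_0, ε, ε)
All input consumed and the stack is empty.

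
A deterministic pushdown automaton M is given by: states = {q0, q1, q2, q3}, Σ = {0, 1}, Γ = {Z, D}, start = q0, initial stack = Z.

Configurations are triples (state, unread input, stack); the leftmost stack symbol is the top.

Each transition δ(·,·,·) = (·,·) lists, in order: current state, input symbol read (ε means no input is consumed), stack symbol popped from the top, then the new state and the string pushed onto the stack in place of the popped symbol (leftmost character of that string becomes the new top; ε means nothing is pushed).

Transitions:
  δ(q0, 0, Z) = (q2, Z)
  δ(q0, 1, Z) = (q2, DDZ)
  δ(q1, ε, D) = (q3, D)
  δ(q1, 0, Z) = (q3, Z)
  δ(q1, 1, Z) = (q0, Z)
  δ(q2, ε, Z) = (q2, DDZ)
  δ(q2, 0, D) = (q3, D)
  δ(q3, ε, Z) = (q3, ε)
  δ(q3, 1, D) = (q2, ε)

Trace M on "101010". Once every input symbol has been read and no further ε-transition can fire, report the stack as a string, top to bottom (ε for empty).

DDZ

(q0, 101010, Z) ⊢ (q2, 01010, DDZ) ⊢ (q3, 1010, DDZ) ⊢ (q2, 010, DZ) ⊢ (q3, 10, DZ) ⊢ (q2, 0, Z) ⊢ (q2, 0, DDZ) ⊢ (q3, ε, DDZ)
All input consumed in state q3 with stack DDZ.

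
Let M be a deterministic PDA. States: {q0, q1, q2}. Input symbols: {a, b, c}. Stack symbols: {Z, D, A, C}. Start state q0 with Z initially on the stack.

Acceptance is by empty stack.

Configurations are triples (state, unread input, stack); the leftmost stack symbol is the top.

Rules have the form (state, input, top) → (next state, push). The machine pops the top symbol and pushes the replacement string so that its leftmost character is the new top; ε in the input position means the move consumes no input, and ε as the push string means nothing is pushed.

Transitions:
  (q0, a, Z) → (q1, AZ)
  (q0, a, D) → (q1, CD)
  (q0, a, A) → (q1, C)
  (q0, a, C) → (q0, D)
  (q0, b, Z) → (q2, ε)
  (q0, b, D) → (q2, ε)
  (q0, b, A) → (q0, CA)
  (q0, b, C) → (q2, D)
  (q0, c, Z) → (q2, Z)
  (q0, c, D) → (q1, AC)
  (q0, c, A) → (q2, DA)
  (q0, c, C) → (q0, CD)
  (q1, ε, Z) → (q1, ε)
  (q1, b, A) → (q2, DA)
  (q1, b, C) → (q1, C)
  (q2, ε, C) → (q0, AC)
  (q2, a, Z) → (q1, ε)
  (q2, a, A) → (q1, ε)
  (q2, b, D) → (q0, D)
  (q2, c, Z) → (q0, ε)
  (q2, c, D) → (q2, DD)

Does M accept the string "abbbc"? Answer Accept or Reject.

Reject

(q0, abbbc, Z)
  read a, top Z: go to q1, push AZ → (q1, bbbc, AZ)
  read b, top A: go to q2, push DA → (q2, bbc, DAZ)
  read b, top D: go to q0, push D → (q0, bc, DAZ)
  read b, top D: go to q2, push ε → (q2, c, AZ)
No transition applies at (q2, c, AZ); input not fully consumed.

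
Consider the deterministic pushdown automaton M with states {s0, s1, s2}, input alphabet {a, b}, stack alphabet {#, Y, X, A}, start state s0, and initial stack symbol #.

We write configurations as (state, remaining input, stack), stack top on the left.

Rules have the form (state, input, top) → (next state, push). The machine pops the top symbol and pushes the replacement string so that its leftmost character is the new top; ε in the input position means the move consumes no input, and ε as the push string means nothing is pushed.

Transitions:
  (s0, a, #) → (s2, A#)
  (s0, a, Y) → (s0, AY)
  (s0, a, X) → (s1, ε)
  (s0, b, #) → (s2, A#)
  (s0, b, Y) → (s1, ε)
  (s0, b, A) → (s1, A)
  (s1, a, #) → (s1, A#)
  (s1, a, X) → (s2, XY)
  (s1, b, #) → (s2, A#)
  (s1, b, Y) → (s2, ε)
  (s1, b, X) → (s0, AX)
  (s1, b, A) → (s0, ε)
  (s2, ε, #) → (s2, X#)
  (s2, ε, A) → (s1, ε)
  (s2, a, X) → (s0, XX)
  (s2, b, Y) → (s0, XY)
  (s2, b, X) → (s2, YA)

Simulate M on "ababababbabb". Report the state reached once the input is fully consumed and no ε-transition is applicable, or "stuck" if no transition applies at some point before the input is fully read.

s1

(s0, ababababbabb, #) ⊢ (s2, babababbabb, A#) ⊢ (s1, babababbabb, #) ⊢ (s2, abababbabb, A#) ⊢ (s1, abababbabb, #) ⊢ (s1, bababbabb, A#) ⊢ (s0, ababbabb, #) ⊢ (s2, babbabb, A#) ⊢ (s1, babbabb, #) ⊢ (s2, abbabb, A#) ⊢ (s1, abbabb, #) ⊢ (s1, bbabb, A#) ⊢ (s0, babb, #) ⊢ (s2, abb, A#) ⊢ (s1, abb, #) ⊢ (s1, bb, A#) ⊢ (s0, b, #) ⊢ (s2, ε, A#) ⊢ (s1, ε, #)
All input consumed; M is in state s1.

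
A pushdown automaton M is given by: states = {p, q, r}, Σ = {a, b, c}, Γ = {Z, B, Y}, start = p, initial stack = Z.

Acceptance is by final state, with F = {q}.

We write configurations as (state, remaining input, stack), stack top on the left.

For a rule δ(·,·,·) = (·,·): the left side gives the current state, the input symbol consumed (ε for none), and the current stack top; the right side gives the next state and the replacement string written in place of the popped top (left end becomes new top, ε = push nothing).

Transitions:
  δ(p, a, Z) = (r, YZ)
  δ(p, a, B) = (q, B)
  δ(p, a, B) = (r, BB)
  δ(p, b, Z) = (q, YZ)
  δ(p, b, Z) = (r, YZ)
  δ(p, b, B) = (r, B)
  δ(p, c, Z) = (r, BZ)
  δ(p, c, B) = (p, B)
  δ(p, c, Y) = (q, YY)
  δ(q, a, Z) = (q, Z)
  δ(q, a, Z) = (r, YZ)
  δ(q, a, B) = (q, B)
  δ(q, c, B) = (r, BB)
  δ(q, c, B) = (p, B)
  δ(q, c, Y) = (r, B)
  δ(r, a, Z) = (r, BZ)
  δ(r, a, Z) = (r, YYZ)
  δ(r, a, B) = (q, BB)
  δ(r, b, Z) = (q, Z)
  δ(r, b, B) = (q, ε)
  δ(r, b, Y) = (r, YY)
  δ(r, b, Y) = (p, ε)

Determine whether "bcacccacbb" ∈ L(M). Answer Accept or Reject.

Accept

One accepting computation: (p, bcacccacbb, Z) ⊢ (q, cacccacbb, YZ) ⊢ (r, acccacbb, BZ) ⊢ (q, cccacbb, BBZ) ⊢ (p, ccacbb, BBZ) ⊢ (p, cacbb, BBZ) ⊢ (p, acbb, BBZ) ⊢ (q, cbb, BBZ) ⊢ (p, bb, BBZ) ⊢ (r, b, BBZ) ⊢ (q, ε, BZ)
All input consumed and state q ∈ F.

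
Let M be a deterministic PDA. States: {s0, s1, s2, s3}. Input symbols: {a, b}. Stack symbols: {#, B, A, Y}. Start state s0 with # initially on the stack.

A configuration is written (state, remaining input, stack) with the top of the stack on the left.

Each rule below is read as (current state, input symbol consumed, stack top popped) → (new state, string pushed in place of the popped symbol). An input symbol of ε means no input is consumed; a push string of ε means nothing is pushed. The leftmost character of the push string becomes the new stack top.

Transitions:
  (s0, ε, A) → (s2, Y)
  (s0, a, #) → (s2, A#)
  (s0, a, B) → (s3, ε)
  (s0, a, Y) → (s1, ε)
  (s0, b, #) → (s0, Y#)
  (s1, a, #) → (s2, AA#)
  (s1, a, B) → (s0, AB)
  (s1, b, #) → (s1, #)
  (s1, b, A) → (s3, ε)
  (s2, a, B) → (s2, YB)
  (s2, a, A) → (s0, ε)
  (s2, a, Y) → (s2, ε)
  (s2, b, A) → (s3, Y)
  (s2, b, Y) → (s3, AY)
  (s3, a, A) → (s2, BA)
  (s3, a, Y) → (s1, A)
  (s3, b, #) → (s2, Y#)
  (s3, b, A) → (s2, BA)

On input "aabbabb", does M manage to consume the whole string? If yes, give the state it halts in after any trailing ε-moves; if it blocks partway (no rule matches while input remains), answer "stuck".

stuck

(s0, aabbabb, #)
  read a, top #: go to s2, push A# → (s2, abbabb, A#)
  read a, top A: go to s0, push ε → (s0, bbabb, #)
  read b, top #: go to s0, push Y# → (s0, babb, Y#)
No transition for (s0, b, top Y); M blocks with input babb remaining.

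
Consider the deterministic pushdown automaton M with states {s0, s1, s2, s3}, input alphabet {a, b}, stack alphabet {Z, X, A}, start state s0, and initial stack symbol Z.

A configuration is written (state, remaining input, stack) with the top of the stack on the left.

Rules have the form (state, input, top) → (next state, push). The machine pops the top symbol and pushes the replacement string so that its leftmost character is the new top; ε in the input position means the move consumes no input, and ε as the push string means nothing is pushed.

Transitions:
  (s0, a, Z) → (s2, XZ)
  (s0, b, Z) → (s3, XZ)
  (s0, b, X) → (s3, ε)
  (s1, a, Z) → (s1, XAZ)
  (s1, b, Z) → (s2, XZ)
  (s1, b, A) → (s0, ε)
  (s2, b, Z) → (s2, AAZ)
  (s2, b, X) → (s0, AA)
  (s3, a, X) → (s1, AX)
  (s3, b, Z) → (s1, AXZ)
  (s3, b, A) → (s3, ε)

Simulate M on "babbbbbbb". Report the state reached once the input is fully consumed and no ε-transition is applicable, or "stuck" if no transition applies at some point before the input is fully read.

(s0, babbbbbbb, Z) ⊢ (s3, abbbbbbb, XZ) ⊢ (s1, bbbbbbb, AXZ) ⊢ (s0, bbbbbb, XZ) ⊢ (s3, bbbbb, Z) ⊢ (s1, bbbb, AXZ) ⊢ (s0, bbb, XZ) ⊢ (s3, bb, Z) ⊢ (s1, b, AXZ) ⊢ (s0, ε, XZ)
All input consumed; M is in state s0.

s0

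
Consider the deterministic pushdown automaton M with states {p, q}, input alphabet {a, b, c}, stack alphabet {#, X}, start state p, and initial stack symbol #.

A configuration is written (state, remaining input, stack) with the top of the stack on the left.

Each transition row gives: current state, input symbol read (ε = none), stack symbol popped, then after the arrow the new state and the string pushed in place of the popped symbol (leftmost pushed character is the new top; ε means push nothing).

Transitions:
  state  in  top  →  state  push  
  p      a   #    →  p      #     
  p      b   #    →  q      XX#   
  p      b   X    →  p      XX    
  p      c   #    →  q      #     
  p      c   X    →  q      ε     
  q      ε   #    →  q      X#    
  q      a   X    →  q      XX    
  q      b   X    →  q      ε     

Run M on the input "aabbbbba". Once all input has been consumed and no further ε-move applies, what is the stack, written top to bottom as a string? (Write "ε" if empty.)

XX#

(p, aabbbbba, #)
  read a, top #: go to p, push # → (p, abbbbba, #)
  read a, top #: go to p, push # → (p, bbbbba, #)
  read b, top #: go to q, push XX# → (q, bbbba, XX#)
  read b, top X: go to q, push ε → (q, bbba, X#)
  read b, top X: go to q, push ε → (q, bba, #)
  ε-move, top #: go to q, push X# → (q, bba, X#)
  read b, top X: go to q, push ε → (q, ba, #)
  ε-move, top #: go to q, push X# → (q, ba, X#)
  read b, top X: go to q, push ε → (q, a, #)
  ε-move, top #: go to q, push X# → (q, a, X#)
  read a, top X: go to q, push XX → (q, ε, XX#)
All input consumed in state q with stack XX#.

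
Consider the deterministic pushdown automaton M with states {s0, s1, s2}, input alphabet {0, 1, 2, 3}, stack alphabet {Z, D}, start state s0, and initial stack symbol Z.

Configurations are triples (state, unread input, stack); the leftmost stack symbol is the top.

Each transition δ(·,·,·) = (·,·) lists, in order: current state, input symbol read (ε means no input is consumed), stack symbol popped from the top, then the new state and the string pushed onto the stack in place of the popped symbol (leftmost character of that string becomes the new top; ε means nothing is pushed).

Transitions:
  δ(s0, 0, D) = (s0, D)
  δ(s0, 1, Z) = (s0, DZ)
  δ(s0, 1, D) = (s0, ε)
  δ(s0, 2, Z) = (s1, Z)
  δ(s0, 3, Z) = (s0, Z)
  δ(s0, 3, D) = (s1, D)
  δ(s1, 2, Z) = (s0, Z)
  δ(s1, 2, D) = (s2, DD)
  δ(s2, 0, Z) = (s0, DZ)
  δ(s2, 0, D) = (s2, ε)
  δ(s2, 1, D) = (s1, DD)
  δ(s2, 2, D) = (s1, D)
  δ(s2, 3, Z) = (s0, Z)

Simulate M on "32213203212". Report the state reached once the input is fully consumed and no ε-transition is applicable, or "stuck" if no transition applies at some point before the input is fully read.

stuck

(s0, 32213203212, Z) ⊢ (s0, 2213203212, Z) ⊢ (s1, 213203212, Z) ⊢ (s0, 13203212, Z) ⊢ (s0, 3203212, DZ) ⊢ (s1, 203212, DZ) ⊢ (s2, 03212, DDZ) ⊢ (s2, 3212, DZ)
No transition for (s2, 3, top D); M blocks with input 3212 remaining.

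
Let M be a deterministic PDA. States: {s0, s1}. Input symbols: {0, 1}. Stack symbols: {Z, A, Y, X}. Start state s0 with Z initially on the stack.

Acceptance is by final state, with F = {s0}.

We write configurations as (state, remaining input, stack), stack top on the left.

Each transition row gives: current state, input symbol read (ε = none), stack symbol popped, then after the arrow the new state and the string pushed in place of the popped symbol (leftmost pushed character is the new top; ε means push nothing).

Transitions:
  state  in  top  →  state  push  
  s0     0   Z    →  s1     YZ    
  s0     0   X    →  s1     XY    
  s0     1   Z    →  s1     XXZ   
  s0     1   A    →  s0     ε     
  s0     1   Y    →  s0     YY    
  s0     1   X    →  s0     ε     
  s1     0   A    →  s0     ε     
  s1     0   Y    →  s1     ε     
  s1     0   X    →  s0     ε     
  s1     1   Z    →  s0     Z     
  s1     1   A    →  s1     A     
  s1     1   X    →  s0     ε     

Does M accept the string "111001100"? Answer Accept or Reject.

(s0, 111001100, Z)
  read 1, top Z: go to s1, push XXZ → (s1, 11001100, XXZ)
  read 1, top X: go to s0, push ε → (s0, 1001100, XZ)
  read 1, top X: go to s0, push ε → (s0, 001100, Z)
  read 0, top Z: go to s1, push YZ → (s1, 01100, YZ)
  read 0, top Y: go to s1, push ε → (s1, 1100, Z)
  read 1, top Z: go to s0, push Z → (s0, 100, Z)
  read 1, top Z: go to s1, push XXZ → (s1, 00, XXZ)
  read 0, top X: go to s0, push ε → (s0, 0, XZ)
  read 0, top X: go to s1, push XY → (s1, ε, XYZ)
All input consumed; state s1 ∉ F and no further ε-move applies.

Reject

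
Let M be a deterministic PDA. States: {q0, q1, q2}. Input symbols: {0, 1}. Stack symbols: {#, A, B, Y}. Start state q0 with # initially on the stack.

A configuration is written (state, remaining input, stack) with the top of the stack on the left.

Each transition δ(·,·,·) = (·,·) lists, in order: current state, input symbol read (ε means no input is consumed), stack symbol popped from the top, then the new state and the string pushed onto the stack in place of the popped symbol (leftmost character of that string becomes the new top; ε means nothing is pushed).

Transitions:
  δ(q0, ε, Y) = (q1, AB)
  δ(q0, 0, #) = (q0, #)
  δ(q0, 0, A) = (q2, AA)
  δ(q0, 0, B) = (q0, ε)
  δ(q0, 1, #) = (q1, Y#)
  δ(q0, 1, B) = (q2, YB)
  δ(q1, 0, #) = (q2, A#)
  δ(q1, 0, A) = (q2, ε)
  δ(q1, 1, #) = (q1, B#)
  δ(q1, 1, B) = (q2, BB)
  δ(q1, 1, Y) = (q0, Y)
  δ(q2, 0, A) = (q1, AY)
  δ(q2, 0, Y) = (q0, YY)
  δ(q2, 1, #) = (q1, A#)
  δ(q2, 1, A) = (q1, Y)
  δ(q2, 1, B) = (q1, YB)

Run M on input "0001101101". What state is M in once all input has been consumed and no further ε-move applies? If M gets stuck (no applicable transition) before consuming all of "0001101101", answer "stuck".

q1

(q0, 0001101101, #)
  read 0, top #: go to q0, push # → (q0, 001101101, #)
  read 0, top #: go to q0, push # → (q0, 01101101, #)
  read 0, top #: go to q0, push # → (q0, 1101101, #)
  read 1, top #: go to q1, push Y# → (q1, 101101, Y#)
  read 1, top Y: go to q0, push Y → (q0, 01101, Y#)
  ε-move, top Y: go to q1, push AB → (q1, 01101, AB#)
  read 0, top A: go to q2, push ε → (q2, 1101, B#)
  read 1, top B: go to q1, push YB → (q1, 101, YB#)
  read 1, top Y: go to q0, push Y → (q0, 01, YB#)
  ε-move, top Y: go to q1, push AB → (q1, 01, ABB#)
  read 0, top A: go to q2, push ε → (q2, 1, BB#)
  read 1, top B: go to q1, push YB → (q1, ε, YBB#)
All input consumed; M is in state q1.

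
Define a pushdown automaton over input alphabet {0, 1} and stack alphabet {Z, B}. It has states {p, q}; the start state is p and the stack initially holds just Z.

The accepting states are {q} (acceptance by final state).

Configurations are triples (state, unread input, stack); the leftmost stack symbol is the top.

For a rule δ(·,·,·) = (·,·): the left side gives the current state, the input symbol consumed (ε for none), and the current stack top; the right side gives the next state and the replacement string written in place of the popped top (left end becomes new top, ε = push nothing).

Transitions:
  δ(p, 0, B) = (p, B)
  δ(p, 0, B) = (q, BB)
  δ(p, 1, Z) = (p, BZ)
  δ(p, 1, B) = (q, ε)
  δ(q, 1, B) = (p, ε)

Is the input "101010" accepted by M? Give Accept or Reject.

Accept

One accepting computation: (p, 101010, Z) ⊢ (p, 01010, BZ) ⊢ (q, 1010, BBZ) ⊢ (p, 010, BZ) ⊢ (q, 10, BBZ) ⊢ (p, 0, BZ) ⊢ (q, ε, BBZ)
All input consumed and state q ∈ F.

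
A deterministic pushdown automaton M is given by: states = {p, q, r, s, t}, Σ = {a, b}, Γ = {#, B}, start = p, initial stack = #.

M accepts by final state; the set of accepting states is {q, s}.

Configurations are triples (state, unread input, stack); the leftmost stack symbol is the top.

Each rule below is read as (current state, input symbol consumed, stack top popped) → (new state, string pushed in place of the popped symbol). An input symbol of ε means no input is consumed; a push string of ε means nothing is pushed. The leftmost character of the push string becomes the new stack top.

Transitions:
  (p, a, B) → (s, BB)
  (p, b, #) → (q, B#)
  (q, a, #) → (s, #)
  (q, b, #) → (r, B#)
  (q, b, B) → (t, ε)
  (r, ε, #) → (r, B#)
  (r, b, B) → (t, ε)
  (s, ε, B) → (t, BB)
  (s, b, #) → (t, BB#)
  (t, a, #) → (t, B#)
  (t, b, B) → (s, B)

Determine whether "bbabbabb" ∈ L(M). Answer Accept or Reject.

Reject

(p, bbabbabb, #)
  read b, top #: go to q, push B# → (q, babbabb, B#)
  read b, top B: go to t, push ε → (t, abbabb, #)
  read a, top #: go to t, push B# → (t, bbabb, B#)
  read b, top B: go to s, push B → (s, babb, B#)
  ε-move, top B: go to t, push BB → (t, babb, BB#)
  read b, top B: go to s, push B → (s, abb, BB#)
  ε-move, top B: go to t, push BB → (t, abb, BBB#)
No transition applies at (t, abb, BBB#); input not fully consumed.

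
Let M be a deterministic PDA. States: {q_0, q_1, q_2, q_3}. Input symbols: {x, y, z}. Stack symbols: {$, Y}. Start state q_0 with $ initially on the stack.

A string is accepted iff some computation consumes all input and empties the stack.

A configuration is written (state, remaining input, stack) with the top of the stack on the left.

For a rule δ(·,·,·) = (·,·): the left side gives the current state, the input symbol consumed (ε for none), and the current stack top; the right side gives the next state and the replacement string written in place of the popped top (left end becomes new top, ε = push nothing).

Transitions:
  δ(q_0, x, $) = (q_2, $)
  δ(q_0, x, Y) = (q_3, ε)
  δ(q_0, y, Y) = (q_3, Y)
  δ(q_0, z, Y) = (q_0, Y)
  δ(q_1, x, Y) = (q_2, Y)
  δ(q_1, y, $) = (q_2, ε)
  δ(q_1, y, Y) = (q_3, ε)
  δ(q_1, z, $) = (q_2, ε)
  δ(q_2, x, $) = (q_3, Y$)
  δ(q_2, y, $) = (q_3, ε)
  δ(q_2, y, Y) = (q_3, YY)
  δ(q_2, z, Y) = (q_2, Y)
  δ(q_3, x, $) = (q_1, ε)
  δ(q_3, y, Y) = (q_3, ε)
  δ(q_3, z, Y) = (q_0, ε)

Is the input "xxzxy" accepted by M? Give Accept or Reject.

(q_0, xxzxy, $)
  read x, top $: go to q_2, push $ → (q_2, xzxy, $)
  read x, top $: go to q_3, push Y$ → (q_3, zxy, Y$)
  read z, top Y: go to q_0, push ε → (q_0, xy, $)
  read x, top $: go to q_2, push $ → (q_2, y, $)
  read y, top $: go to q_3, push ε → (q_3, ε, ε)
All input consumed and the stack is empty.

Accept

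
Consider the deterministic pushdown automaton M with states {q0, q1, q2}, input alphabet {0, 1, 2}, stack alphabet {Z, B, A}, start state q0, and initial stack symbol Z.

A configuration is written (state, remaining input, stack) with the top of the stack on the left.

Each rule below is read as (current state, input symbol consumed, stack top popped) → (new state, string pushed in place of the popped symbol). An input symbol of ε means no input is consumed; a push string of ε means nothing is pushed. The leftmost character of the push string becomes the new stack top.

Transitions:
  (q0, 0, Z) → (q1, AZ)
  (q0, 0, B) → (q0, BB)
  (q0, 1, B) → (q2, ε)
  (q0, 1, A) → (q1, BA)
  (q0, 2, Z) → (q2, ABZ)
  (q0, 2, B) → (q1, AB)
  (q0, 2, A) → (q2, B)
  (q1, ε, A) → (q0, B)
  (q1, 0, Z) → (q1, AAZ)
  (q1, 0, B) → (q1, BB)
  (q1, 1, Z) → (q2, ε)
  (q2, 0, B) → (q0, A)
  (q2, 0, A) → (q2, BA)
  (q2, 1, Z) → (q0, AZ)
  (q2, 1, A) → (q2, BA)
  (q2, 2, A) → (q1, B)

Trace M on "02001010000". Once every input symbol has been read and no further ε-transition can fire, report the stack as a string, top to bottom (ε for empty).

BBBBBABBZ

(q0, 02001010000, Z)
  read 0, top Z: go to q1, push AZ → (q1, 2001010000, AZ)
  ε-move, top A: go to q0, push B → (q0, 2001010000, BZ)
  read 2, top B: go to q1, push AB → (q1, 001010000, ABZ)
  ε-move, top A: go to q0, push B → (q0, 001010000, BBZ)
  read 0, top B: go to q0, push BB → (q0, 01010000, BBBZ)
  read 0, top B: go to q0, push BB → (q0, 1010000, BBBBZ)
  read 1, top B: go to q2, push ε → (q2, 010000, BBBZ)
  read 0, top B: go to q0, push A → (q0, 10000, ABBZ)
  read 1, top A: go to q1, push BA → (q1, 0000, BABBZ)
  read 0, top B: go to q1, push BB → (q1, 000, BBABBZ)
  read 0, top B: go to q1, push BB → (q1, 00, BBBABBZ)
  read 0, top B: go to q1, push BB → (q1, 0, BBBBABBZ)
  read 0, top B: go to q1, push BB → (q1, ε, BBBBBABBZ)
All input consumed in state q1 with stack BBBBBABBZ.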